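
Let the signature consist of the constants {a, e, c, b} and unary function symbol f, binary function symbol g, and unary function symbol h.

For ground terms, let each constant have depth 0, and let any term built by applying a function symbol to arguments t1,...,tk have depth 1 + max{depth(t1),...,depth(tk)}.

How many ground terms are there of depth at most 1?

28

Let N_k count ground terms of depth at most k. Each non-constant term of depth ≤ k is some function symbol applied to depth-≤(k−1) arguments, giving N_k = 4 + N_{k-1} + N_{k-1}^2 + N_{k-1}.
N_0 = 4
N_1 = 4 + 4 + 4^2 + 4 = 28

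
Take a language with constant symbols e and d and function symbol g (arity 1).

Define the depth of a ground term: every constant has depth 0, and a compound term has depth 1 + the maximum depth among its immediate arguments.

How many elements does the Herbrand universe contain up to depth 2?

6

Write N_k for the number of ground terms of depth ≤ k. A term of depth ≤ k is either a constant or a function symbol applied to arguments of depth ≤ k−1, so N_k = 2 + N_{k-1}.
N_0 = 2
N_1 = 2 + 2 = 4
N_2 = 2 + 4 = 6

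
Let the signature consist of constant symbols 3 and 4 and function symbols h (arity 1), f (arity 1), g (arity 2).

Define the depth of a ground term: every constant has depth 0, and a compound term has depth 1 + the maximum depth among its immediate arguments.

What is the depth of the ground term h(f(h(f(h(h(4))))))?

6

depth(h(4)) = 1 + depth(4) = 1 + 0 = 1
depth(h(h(4))) = 1 + depth(h(4)) = 1 + 1 = 2
depth(f(h(h(4)))) = 1 + depth(h(h(4))) = 1 + 2 = 3
depth(h(f(h(h(4))))) = 1 + depth(f(h(h(4)))) = 1 + 3 = 4
depth(f(h(f(h(h(4)))))) = 1 + depth(h(f(h(h(4))))) = 1 + 4 = 5
depth(h(f(h(f(h(h(4))))))) = 1 + depth(f(h(f(h(h(4)))))) = 1 + 5 = 6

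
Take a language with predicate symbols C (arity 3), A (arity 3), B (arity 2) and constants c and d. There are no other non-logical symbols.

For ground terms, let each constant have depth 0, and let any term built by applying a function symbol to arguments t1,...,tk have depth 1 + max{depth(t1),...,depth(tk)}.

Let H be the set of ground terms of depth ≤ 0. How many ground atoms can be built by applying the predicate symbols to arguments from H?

20

First count ground terms of depth ≤ 0.
With no function symbols every ground term is a constant, so there are exactly 2 ground terms at every depth bound.
N_0 = 2
So |H| = 2.
For each predicate symbol, the number of ground atoms is |H| raised to its arity; summing:
  C: 2^3 = 8;  A: 2^3 = 8;  B: 2^2 = 4
Total ground atoms: 8 + 8 + 4 = 20.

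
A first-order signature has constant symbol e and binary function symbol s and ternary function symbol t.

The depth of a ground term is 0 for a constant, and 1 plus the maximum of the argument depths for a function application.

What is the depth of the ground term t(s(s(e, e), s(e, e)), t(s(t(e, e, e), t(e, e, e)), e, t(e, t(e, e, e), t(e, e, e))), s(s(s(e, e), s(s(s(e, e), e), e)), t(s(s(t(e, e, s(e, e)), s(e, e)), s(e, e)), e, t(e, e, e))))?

depth(s(e, e)) = 1 + max(0, 0) = 1
depth(s(s(e, e), s(e, e))) = 1 + max(1, 1) = 2
depth(t(e, e, e)) = 1 + max(0, 0, 0) = 1
depth(s(t(e, e, e), t(e, e, e))) = 1 + max(1, 1) = 2
depth(t(e, t(e, e, e), t(e, e, e))) = 1 + max(0, 1, 1) = 2
depth(t(s(t(e, e, e), t(e, e, e)), e, t(e, t(e, e, e), t(e, e, e)))) = 1 + max(2, 0, 2) = 3
depth(s(s(e, e), e)) = 1 + max(1, 0) = 2
depth(s(s(s(e, e), e), e)) = 1 + max(2, 0) = 3
depth(s(s(e, e), s(s(s(e, e), e), e))) = 1 + max(1, 3) = 4
depth(t(e, e, s(e, e))) = 1 + max(0, 0, 1) = 2
depth(s(t(e, e, s(e, e)), s(e, e))) = 1 + max(2, 1) = 3
depth(s(s(t(e, e, s(e, e)), s(e, e)), s(e, e))) = 1 + max(3, 1) = 4
depth(t(s(s(t(e, e, s(e, e)), s(e, e)), s(e, e)), e, t(e, e, e))) = 1 + max(4, 0, 1) = 5
depth(s(s(s(e, e), s(s(s(e, e), e), e)), t(s(s(t(e, e, s(e, e)), s(e, e)), s(e, e)), e, t(e, e, e)))) = 1 + max(4, 5) = 6
depth(t(s(s(e, e), s(e, e)), t(s(t(e, e, e), t(e, e, e)), e, t(e, t(e, e, e), t(e, e, e))), s(s(s(e, e), s(s(s(e, e), e), e)), t(s(s(t(e, e, s(e, e)), s(e, e)), s(e, e)), e, t(e, e, e))))) = 1 + max(2, 3, 6) = 7

7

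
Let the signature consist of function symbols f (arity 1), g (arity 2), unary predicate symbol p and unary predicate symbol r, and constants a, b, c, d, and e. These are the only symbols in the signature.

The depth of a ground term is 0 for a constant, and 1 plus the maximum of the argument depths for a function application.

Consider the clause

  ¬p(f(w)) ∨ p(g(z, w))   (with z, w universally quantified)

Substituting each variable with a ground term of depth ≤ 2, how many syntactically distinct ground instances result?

Ground terms of depth ≤ 2:
  Write N_k for the number of ground terms of depth ≤ k. A term of depth ≤ k is either a constant or a function symbol applied to arguments of depth ≤ k−1, so N_k = 5 + N_{k-1} + N_{k-1}^2.
  N_0 = 5
  N_1 = 5 + 5 + 5^2 = 35
  N_2 = 5 + 35 + 35^2 = 1265
So there are 1265 ground terms available for substitution.
The clause has 2 distinct variables (z, w), each appearing in the body. In the free term algebra distinct substitutions yield syntactically distinct ground instances.
Number of ground instances = 1265^2 = 1600225.

1600225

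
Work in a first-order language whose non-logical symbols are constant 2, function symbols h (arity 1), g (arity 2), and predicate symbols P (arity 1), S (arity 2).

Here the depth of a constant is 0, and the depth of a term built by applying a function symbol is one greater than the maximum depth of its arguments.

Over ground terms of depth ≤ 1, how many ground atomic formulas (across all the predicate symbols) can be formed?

12

First count ground terms of depth ≤ 1.
If N_k denotes the number of depth-≤k ground terms, the 1 constant gives N_0 = 1, and each function symbol of arity r contributes N_{k-1}^r new terms at level k: N_k = 1 + N_{k-1} + N_{k-1}^2.
N_0 = 1
N_1 = 1 + 1 + 1^2 = 3
Explicitly: 2, h(2), g(2, 2).
So |H| = 3.
For each predicate symbol, the number of ground atoms is |H| raised to its arity; summing:
  P: 3;  S: 3^2 = 9
Total ground atoms: 3 + 9 = 12.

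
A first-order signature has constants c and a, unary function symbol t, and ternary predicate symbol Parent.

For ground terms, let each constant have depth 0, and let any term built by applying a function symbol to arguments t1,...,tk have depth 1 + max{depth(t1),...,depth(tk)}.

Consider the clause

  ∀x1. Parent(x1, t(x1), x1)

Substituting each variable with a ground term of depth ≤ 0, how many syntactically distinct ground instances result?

Ground terms of depth ≤ 0:
  Let N_k count ground terms of depth at most k. Each non-constant term of depth ≤ k is some function symbol applied to depth-≤(k−1) arguments, giving N_k = 2 + N_{k-1}.
  N_0 = 2
So there are 2 ground terms available for substitution.
The body mentions the single quantified variable x1; since ground terms form a free algebra, no two substitutions collapse to the same formula.
Number of ground instances = 2.

2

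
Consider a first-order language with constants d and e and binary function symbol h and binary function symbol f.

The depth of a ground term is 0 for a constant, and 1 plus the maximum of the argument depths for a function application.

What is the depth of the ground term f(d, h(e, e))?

2

depth(h(e, e)) = 1 + max(0, 0) = 1
depth(f(d, h(e, e))) = 1 + max(0, 1) = 2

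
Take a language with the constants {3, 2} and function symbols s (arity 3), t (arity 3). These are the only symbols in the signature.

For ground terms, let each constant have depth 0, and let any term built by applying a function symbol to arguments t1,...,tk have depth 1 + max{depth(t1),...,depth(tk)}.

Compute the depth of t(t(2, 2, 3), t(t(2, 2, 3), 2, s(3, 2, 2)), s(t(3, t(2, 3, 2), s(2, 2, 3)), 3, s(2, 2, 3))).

depth(t(2, 2, 3)) = 1 + max(0, 0, 0) = 1
depth(s(3, 2, 2)) = 1 + max(0, 0, 0) = 1
depth(t(t(2, 2, 3), 2, s(3, 2, 2))) = 1 + max(1, 0, 1) = 2
depth(t(2, 3, 2)) = 1 + max(0, 0, 0) = 1
depth(s(2, 2, 3)) = 1 + max(0, 0, 0) = 1
depth(t(3, t(2, 3, 2), s(2, 2, 3))) = 1 + max(0, 1, 1) = 2
depth(s(t(3, t(2, 3, 2), s(2, 2, 3)), 3, s(2, 2, 3))) = 1 + max(2, 0, 1) = 3
depth(t(t(2, 2, 3), t(t(2, 2, 3), 2, s(3, 2, 2)), s(t(3, t(2, 3, 2), s(2, 2, 3)), 3, s(2, 2, 3)))) = 1 + max(1, 2, 3) = 4

4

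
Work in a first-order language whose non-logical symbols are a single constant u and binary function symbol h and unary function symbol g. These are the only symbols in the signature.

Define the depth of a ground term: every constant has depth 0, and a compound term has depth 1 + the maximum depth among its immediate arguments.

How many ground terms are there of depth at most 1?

3

Write N_k for the number of ground terms of depth ≤ k. A term of depth ≤ k is either a constant or a function symbol applied to arguments of depth ≤ k−1, so N_k = 1 + N_{k-1}^2 + N_{k-1}.
N_0 = 1
N_1 = 1 + 1^2 + 1 = 3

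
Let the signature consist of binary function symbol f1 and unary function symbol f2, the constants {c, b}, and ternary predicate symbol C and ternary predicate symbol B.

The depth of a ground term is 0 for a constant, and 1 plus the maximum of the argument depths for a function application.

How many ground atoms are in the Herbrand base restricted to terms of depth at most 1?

1024

First count ground terms of depth ≤ 1.
Write N_k for the number of ground terms of depth ≤ k. A term of depth ≤ k is either a constant or a function symbol applied to arguments of depth ≤ k−1, so N_k = 2 + N_{k-1}^2 + N_{k-1}.
N_0 = 2
N_1 = 2 + 2^2 + 2 = 8
Explicitly: c, b, f1(c, c), f1(c, b), f1(b, c), f1(b, b), f2(c), f2(b).
So |H| = 8.
For each predicate symbol, the number of ground atoms is |H| raised to its arity; summing:
  C: 8^3 = 512;  B: 8^3 = 512
Total ground atoms: 512 + 512 = 1024.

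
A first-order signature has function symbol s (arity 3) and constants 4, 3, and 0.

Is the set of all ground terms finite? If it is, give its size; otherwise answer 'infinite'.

The signature has at least one function symbol (s, arity 3) and at least one constant (4).
Iterating s gives infinitely many distinct ground terms: 4, s(4, 4, 4), s(s(4, 4, 4), s(4, 4, 4), s(4, 4, 4)), ...
So the Herbrand universe is infinite.

infinite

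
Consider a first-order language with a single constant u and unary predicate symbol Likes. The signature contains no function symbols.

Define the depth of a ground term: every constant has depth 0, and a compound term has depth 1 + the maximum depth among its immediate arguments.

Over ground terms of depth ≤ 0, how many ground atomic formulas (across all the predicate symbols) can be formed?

First count ground terms of depth ≤ 0.
With no function symbols every ground term is a constant, so there is exactly 1 ground term at every depth bound.
N_0 = 1
Explicitly: u.
So |H| = 1.
Each predicate of arity r yields |H|^r ground atoms (one per choice of an r-tuple from H):
  Likes: 1
Total ground atoms: 1.

1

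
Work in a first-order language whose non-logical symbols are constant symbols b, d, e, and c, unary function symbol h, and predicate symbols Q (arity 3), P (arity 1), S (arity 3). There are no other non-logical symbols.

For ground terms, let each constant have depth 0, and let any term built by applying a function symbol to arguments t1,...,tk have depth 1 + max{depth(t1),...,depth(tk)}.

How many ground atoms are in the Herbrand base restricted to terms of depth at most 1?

1032

First count ground terms of depth ≤ 1.
Count level by level. With function symbols h/1, the terms of depth ≤ k are the 4 constants together with each function applied to depth-≤(k−1) tuples, so N_k = 4 + N_{k-1}.
N_0 = 4
N_1 = 4 + 4 = 8
So |H| = 8.
A ground atom is a predicate applied to a tuple of terms from H, so the count is the sum over predicates of |H|^arity:
  Q: 8^3 = 512;  P: 8;  S: 8^3 = 512
Total ground atoms: 512 + 8 + 512 = 1032.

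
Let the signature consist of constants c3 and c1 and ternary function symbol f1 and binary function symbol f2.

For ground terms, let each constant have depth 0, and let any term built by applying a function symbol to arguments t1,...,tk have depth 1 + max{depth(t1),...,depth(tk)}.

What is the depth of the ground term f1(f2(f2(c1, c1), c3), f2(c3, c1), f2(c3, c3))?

3

depth(f2(c1, c1)) = 1 + max(0, 0) = 1
depth(f2(f2(c1, c1), c3)) = 1 + max(1, 0) = 2
depth(f2(c3, c1)) = 1 + max(0, 0) = 1
depth(f2(c3, c3)) = 1 + max(0, 0) = 1
depth(f1(f2(f2(c1, c1), c3), f2(c3, c1), f2(c3, c3))) = 1 + max(2, 1, 1) = 3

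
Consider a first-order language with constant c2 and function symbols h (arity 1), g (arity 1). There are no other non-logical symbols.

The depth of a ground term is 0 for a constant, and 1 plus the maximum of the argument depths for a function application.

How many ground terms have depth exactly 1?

2

If N_k denotes the number of depth-≤k ground terms, the 1 constant gives N_0 = 1, and each function symbol of arity r contributes N_{k-1}^r new terms at level k: N_k = 1 + N_{k-1} + N_{k-1}.
N_0 = 1
N_1 = 1 + 1 + 1 = 3
Terms of depth exactly 1: N_1 − N_0 = 3 − 1 = 2.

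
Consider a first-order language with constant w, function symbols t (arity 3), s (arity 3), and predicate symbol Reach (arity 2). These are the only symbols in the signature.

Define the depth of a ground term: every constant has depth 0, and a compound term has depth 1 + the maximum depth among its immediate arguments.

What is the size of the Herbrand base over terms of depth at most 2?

3025

First count ground terms of depth ≤ 2.
Write N_k for the number of ground terms of depth ≤ k. A term of depth ≤ k is either a constant or a function symbol applied to arguments of depth ≤ k−1, so N_k = 1 + N_{k-1}^3 + N_{k-1}^3.
N_0 = 1
N_1 = 1 + 1^3 + 1^3 = 3
N_2 = 1 + 3^3 + 3^3 = 55
So |H| = 55.
Ground atoms are formed by filling each argument slot of a predicate with a term from H, so an r-ary predicate gives |H|^r atoms:
  Reach: 55^2 = 3025
Total ground atoms: 3025.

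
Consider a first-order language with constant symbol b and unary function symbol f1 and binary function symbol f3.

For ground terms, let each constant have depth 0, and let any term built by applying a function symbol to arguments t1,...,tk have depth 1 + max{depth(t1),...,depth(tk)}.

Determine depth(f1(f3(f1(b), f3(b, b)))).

3

depth(f1(b)) = 1 + depth(b) = 1 + 0 = 1
depth(f3(b, b)) = 1 + max(0, 0) = 1
depth(f3(f1(b), f3(b, b))) = 1 + max(1, 1) = 2
depth(f1(f3(f1(b), f3(b, b)))) = 1 + depth(f3(f1(b), f3(b, b))) = 1 + 2 = 3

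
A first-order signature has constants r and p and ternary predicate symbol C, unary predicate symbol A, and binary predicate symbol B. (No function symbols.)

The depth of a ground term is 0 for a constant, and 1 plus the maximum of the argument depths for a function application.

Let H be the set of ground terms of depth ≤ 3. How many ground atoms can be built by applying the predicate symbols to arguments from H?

14

First count ground terms of depth ≤ 3.
With no function symbols every ground term is a constant, so there are exactly 2 ground terms at every depth bound.
N_0 = 2
N_1 = 2
N_2 = 2
N_3 = 2
Explicitly: r, p.
So |H| = 2.
For each predicate symbol, the number of ground atoms is |H| raised to its arity; summing:
  C: 2^3 = 8;  A: 2;  B: 2^2 = 4
Total ground atoms: 8 + 2 + 4 = 14.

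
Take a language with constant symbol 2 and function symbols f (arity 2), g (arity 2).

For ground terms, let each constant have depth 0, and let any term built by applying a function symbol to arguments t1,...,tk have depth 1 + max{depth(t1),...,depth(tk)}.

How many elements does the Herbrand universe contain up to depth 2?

19

If N_k denotes the number of depth-≤k ground terms, the 1 constant gives N_0 = 1, and each function symbol of arity r contributes N_{k-1}^r new terms at level k: N_k = 1 + N_{k-1}^2 + N_{k-1}^2.
N_0 = 1
N_1 = 1 + 1^2 + 1^2 = 3
N_2 = 1 + 3^2 + 3^2 = 19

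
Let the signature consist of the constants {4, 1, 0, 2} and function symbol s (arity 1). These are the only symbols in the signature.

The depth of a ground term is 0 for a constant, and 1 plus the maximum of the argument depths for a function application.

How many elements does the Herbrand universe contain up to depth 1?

8

Write N_k for the number of ground terms of depth ≤ k. A term of depth ≤ k is either a constant or a function symbol applied to arguments of depth ≤ k−1, so N_k = 4 + N_{k-1}.
N_0 = 4
N_1 = 4 + 4 = 8
Explicitly: 4, 1, 0, 2, s(4), s(1), s(0), s(2).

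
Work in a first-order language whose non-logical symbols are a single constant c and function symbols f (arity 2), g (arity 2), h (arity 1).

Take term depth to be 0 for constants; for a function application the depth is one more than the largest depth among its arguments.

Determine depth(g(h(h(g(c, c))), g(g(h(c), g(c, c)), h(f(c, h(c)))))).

depth(g(c, c)) = 1 + max(0, 0) = 1
depth(h(g(c, c))) = 1 + depth(g(c, c)) = 1 + 1 = 2
depth(h(h(g(c, c)))) = 1 + depth(h(g(c, c))) = 1 + 2 = 3
depth(h(c)) = 1 + depth(c) = 1 + 0 = 1
depth(g(h(c), g(c, c))) = 1 + max(1, 1) = 2
depth(f(c, h(c))) = 1 + max(0, 1) = 2
depth(h(f(c, h(c)))) = 1 + depth(f(c, h(c))) = 1 + 2 = 3
depth(g(g(h(c), g(c, c)), h(f(c, h(c))))) = 1 + max(2, 3) = 4
depth(g(h(h(g(c, c))), g(g(h(c), g(c, c)), h(f(c, h(c)))))) = 1 + max(3, 4) = 5

5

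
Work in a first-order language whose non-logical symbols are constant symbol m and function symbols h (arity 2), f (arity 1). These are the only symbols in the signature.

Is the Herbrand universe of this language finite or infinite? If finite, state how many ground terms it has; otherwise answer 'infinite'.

infinite

The signature has at least one function symbol (h, arity 2) and at least one constant (m).
Iterating h gives infinitely many distinct ground terms: m, h(m, m), h(h(m, m), h(m, m)), ...
So the Herbrand universe is infinite.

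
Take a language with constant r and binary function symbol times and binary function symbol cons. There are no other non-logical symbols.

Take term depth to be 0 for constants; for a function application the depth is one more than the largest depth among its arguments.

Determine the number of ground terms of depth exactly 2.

16

Write N_k for the number of ground terms of depth ≤ k. A term of depth ≤ k is either a constant or a function symbol applied to arguments of depth ≤ k−1, so N_k = 1 + N_{k-1}^2 + N_{k-1}^2.
N_0 = 1
N_1 = 1 + 1^2 + 1^2 = 3
N_2 = 1 + 3^2 + 3^2 = 19
Terms of depth exactly 2: N_2 − N_1 = 19 − 3 = 16.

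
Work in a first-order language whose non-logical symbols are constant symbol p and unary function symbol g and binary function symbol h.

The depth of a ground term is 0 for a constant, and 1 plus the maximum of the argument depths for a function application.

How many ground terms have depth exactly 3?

If N_k denotes the number of depth-≤k ground terms, the 1 constant gives N_0 = 1, and each function symbol of arity r contributes N_{k-1}^r new terms at level k: N_k = 1 + N_{k-1} + N_{k-1}^2.
N_0 = 1
N_1 = 1 + 1 + 1^2 = 3
N_2 = 1 + 3 + 3^2 = 13
N_3 = 1 + 13 + 13^2 = 183
Terms of depth exactly 3: N_3 − N_2 = 183 − 13 = 170.

170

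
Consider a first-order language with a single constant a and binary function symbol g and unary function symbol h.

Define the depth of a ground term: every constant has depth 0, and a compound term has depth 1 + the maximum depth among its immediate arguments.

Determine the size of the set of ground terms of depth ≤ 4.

33673

Count level by level. With function symbols g/2, h/1, the terms of depth ≤ k are the 1 constant together with each function applied to depth-≤(k−1) tuples, so N_k = 1 + N_{k-1}^2 + N_{k-1}.
N_0 = 1
N_1 = 1 + 1^2 + 1 = 3
N_2 = 1 + 3^2 + 3 = 13
N_3 = 1 + 13^2 + 13 = 183
N_4 = 1 + 183^2 + 183 = 33673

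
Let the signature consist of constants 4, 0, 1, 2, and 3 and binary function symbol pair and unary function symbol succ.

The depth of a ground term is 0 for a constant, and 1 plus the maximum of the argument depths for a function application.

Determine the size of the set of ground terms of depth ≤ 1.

35

Let N_k count ground terms of depth at most k. Each non-constant term of depth ≤ k is some function symbol applied to depth-≤(k−1) arguments, giving N_k = 5 + N_{k-1}^2 + N_{k-1}.
N_0 = 5
N_1 = 5 + 5^2 + 5 = 35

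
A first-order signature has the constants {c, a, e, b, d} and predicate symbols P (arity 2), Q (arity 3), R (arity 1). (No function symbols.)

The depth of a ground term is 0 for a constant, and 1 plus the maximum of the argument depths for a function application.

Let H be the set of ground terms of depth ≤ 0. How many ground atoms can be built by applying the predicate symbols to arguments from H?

155

First count ground terms of depth ≤ 0.
With no function symbols every ground term is a constant, so there are exactly 5 ground terms at every depth bound.
N_0 = 5
Explicitly: c, a, e, b, d.
So |H| = 5.
For each predicate symbol, the number of ground atoms is |H| raised to its arity; summing:
  P: 5^2 = 25;  Q: 5^3 = 125;  R: 5
Total ground atoms: 25 + 125 + 5 = 155.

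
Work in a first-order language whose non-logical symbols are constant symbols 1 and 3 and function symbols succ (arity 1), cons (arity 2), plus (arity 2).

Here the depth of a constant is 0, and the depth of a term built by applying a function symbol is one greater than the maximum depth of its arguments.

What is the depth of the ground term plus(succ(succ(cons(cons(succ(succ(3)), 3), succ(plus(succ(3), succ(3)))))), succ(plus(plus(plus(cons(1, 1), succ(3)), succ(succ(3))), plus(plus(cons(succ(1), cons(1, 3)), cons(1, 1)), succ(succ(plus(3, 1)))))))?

depth(succ(3)) = 1 + depth(3) = 1 + 0 = 1
depth(succ(succ(3))) = 1 + depth(succ(3)) = 1 + 1 = 2
depth(cons(succ(succ(3)), 3)) = 1 + max(2, 0) = 3
depth(plus(succ(3), succ(3))) = 1 + max(1, 1) = 2
depth(succ(plus(succ(3), succ(3)))) = 1 + depth(plus(succ(3), succ(3))) = 1 + 2 = 3
depth(cons(cons(succ(succ(3)), 3), succ(plus(succ(3), succ(3))))) = 1 + max(3, 3) = 4
depth(succ(cons(cons(succ(succ(3)), 3), succ(plus(succ(3), succ(3)))))) = 1 + depth(cons(cons(succ(succ(3)), 3), succ(plus(succ(3), succ(3))))) = 1 + 4 = 5
depth(succ(succ(cons(cons(succ(succ(3)), 3), succ(plus(succ(3), succ(3))))))) = 1 + depth(succ(cons(cons(succ(succ(3)), 3), succ(plus(succ(3), succ(3)))))) = 1 + 5 = 6
depth(cons(1, 1)) = 1 + max(0, 0) = 1
depth(plus(cons(1, 1), succ(3))) = 1 + max(1, 1) = 2
depth(plus(plus(cons(1, 1), succ(3)), succ(succ(3)))) = 1 + max(2, 2) = 3
depth(succ(1)) = 1 + depth(1) = 1 + 0 = 1
depth(cons(1, 3)) = 1 + max(0, 0) = 1
depth(cons(succ(1), cons(1, 3))) = 1 + max(1, 1) = 2
depth(plus(cons(succ(1), cons(1, 3)), cons(1, 1))) = 1 + max(2, 1) = 3
depth(plus(3, 1)) = 1 + max(0, 0) = 1
depth(succ(plus(3, 1))) = 1 + depth(plus(3, 1)) = 1 + 1 = 2
depth(succ(succ(plus(3, 1)))) = 1 + depth(succ(plus(3, 1))) = 1 + 2 = 3
depth(plus(plus(cons(succ(1), cons(1, 3)), cons(1, 1)), succ(succ(plus(3, 1))))) = 1 + max(3, 3) = 4
depth(plus(plus(plus(cons(1, 1), succ(3)), succ(succ(3))), plus(plus(cons(succ(1), cons(1, 3)), cons(1, 1)), succ(succ(plus(3, 1)))))) = 1 + max(3, 4) = 5
depth(succ(plus(plus(plus(cons(1, 1), succ(3)), succ(succ(3))), plus(plus(cons(succ(1), cons(1, 3)), cons(1, 1)), succ(succ(plus(3, 1))))))) = 1 + depth(plus(plus(plus(cons(1, 1), succ(3)), succ(succ(3))), plus(plus(cons(succ(1), cons(1, 3)), cons(1, 1)), succ(succ(plus(3, 1)))))) = 1 + 5 = 6
depth(plus(succ(succ(cons(cons(succ(succ(3)), 3), succ(plus(succ(3), succ(3)))))), succ(plus(plus(plus(cons(1, 1), succ(3)), succ(succ(3))), plus(plus(cons(succ(1), cons(1, 3)), cons(1, 1)), succ(succ(plus(3, 1)))))))) = 1 + max(6, 6) = 7

7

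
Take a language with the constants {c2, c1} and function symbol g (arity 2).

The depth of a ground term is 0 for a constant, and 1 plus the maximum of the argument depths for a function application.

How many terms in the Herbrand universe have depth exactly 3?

Count level by level. With function symbols g/2, the terms of depth ≤ k are the 2 constants together with each function applied to depth-≤(k−1) tuples, so N_k = 2 + N_{k-1}^2.
N_0 = 2
N_1 = 2 + 2^2 = 6
N_2 = 2 + 6^2 = 38
N_3 = 2 + 38^2 = 1446
Terms of depth exactly 3: N_3 − N_2 = 1446 − 38 = 1408.

1408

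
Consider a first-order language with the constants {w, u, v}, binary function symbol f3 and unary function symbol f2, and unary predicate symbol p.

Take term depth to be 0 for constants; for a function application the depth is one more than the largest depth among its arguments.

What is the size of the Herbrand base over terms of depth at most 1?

15

First count ground terms of depth ≤ 1.
Let N_k = |{terms of depth ≤ k}|. Then N_0 = 3 and N_k = 3 + N_{k-1}^2 + N_{k-1} for k ≥ 1 (one summand per function symbol, arity giving the exponent).
N_0 = 3
N_1 = 3 + 3^2 + 3 = 15
So |H| = 15.
A ground atom is a predicate applied to a tuple of terms from H, so the count is the sum over predicates of |H|^arity:
  p: 15
Total ground atoms: 15.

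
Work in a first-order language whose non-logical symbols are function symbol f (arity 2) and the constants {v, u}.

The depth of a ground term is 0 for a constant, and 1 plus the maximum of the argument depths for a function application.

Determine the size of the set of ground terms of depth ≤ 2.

38

Count level by level. With function symbols f/2, the terms of depth ≤ k are the 2 constants together with each function applied to depth-≤(k−1) tuples, so N_k = 2 + N_{k-1}^2.
N_0 = 2
N_1 = 2 + 2^2 = 6
N_2 = 2 + 6^2 = 38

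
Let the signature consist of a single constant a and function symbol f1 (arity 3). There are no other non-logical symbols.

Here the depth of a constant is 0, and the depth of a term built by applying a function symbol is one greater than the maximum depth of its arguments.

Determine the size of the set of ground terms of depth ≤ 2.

9

Write N_k for the number of ground terms of depth ≤ k. A term of depth ≤ k is either a constant or a function symbol applied to arguments of depth ≤ k−1, so N_k = 1 + N_{k-1}^3.
N_0 = 1
N_1 = 1 + 1^3 = 2
N_2 = 1 + 2^3 = 9
Explicitly: a, f1(a, a, a), f1(a, a, f1(a, a, a)), f1(a, f1(a, a, a), a), f1(a, f1(a, a, a), f1(a, a, a)), f1(f1(a, a, a), a, a), f1(f1(a, a, a), a, f1(a, a, a)), f1(f1(a, a, a), f1(a, a, a), a), f1(f1(a, a, a), f1(a, a, a), f1(a, a, a)).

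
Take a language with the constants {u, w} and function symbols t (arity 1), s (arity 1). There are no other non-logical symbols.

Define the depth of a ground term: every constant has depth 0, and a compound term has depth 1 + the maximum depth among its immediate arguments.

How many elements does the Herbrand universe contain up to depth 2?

14

If N_k denotes the number of depth-≤k ground terms, the 2 constants give N_0 = 2, and each function symbol of arity r contributes N_{k-1}^r new terms at level k: N_k = 2 + N_{k-1} + N_{k-1}.
N_0 = 2
N_1 = 2 + 2 + 2 = 6
N_2 = 2 + 6 + 6 = 14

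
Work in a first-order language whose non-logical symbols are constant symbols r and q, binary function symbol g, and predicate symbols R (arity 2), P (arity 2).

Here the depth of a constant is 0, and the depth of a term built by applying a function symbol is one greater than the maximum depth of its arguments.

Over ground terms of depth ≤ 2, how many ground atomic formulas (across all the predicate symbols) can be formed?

First count ground terms of depth ≤ 2.
Count level by level. With function symbols g/2, the terms of depth ≤ k are the 2 constants together with each function applied to depth-≤(k−1) tuples, so N_k = 2 + N_{k-1}^2.
N_0 = 2
N_1 = 2 + 2^2 = 6
N_2 = 2 + 6^2 = 38
So |H| = 38.
For each predicate symbol, the number of ground atoms is |H| raised to its arity; summing:
  R: 38^2 = 1444;  P: 38^2 = 1444
Total ground atoms: 1444 + 1444 = 2888.

2888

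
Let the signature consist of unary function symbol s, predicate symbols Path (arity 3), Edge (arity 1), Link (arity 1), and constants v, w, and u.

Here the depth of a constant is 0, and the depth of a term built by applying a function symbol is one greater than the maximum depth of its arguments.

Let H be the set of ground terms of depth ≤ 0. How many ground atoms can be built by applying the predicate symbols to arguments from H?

33

First count ground terms of depth ≤ 0.
If N_k denotes the number of depth-≤k ground terms, the 3 constants give N_0 = 3, and each function symbol of arity r contributes N_{k-1}^r new terms at level k: N_k = 3 + N_{k-1}.
N_0 = 3
So |H| = 3.
Ground atoms are formed by filling each argument slot of a predicate with a term from H, so an r-ary predicate gives |H|^r atoms:
  Path: 3^3 = 27;  Edge: 3;  Link: 3
Total ground atoms: 27 + 3 + 3 = 33.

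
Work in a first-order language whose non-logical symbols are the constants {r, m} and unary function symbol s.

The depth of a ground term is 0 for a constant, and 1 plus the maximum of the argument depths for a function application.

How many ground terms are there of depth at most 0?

2

Count level by level. With function symbols s/1, the terms of depth ≤ k are the 2 constants together with each function applied to depth-≤(k−1) tuples, so N_k = 2 + N_{k-1}.
N_0 = 2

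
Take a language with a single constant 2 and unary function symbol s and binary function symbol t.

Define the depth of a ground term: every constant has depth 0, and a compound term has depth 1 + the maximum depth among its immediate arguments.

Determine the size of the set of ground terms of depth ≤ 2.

13

Write N_k for the number of ground terms of depth ≤ k. A term of depth ≤ k is either a constant or a function symbol applied to arguments of depth ≤ k−1, so N_k = 1 + N_{k-1} + N_{k-1}^2.
N_0 = 1
N_1 = 1 + 1 + 1^2 = 3
N_2 = 1 + 3 + 3^2 = 13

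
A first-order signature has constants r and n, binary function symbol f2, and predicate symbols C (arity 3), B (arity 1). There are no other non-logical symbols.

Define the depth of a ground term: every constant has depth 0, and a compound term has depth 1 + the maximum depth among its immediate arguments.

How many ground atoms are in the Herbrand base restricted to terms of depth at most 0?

First count ground terms of depth ≤ 0.
Write N_k for the number of ground terms of depth ≤ k. A term of depth ≤ k is either a constant or a function symbol applied to arguments of depth ≤ k−1, so N_k = 2 + N_{k-1}^2.
N_0 = 2
So |H| = 2.
Ground atoms are formed by filling each argument slot of a predicate with a term from H, so an r-ary predicate gives |H|^r atoms:
  C: 2^3 = 8;  B: 2
Total ground atoms: 8 + 2 = 10.

10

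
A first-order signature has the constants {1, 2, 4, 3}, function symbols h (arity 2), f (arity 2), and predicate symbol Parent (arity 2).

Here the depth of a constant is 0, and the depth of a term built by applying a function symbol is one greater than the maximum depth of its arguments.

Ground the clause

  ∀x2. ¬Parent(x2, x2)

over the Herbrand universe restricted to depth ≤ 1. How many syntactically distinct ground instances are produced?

Ground terms of depth ≤ 1:
  Let N_k = |{terms of depth ≤ k}|. Then N_0 = 4 and N_k = 4 + N_{k-1}^2 + N_{k-1}^2 for k ≥ 1 (one summand per function symbol, arity giving the exponent).
  N_0 = 4
  N_1 = 4 + 4^2 + 4^2 = 36
So there are 36 ground terms available for substitution.
The variable x2 ranges independently over the available ground terms, and distinct assignments produce distinct instances.
Number of ground instances = 36.

36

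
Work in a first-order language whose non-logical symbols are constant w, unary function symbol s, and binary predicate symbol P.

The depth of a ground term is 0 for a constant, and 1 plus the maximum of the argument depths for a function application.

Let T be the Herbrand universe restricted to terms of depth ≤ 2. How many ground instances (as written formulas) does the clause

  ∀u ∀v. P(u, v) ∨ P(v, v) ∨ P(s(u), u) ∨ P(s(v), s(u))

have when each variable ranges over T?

9

Ground terms of depth ≤ 2:
  Let N_k count ground terms of depth at most k. Each non-constant term of depth ≤ k is some function symbol applied to depth-≤(k−1) arguments, giving N_k = 1 + N_{k-1}.
  N_0 = 1
  N_1 = 1 + 1 = 2
  N_2 = 1 + 2 = 3
  Explicitly: w, s(w), s(s(w)).
So there are 3 ground terms available for substitution.
The clause has 2 distinct variables (u, v), each appearing in the body. In the free term algebra distinct substitutions yield syntactically distinct ground instances.
Number of ground instances = 3^2 = 9.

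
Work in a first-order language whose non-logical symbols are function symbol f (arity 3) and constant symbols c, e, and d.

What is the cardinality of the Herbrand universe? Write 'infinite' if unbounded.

The signature has at least one function symbol (f, arity 3) and at least one constant (c).
Iterating f gives infinitely many distinct ground terms: c, f(c, c, c), f(f(c, c, c), f(c, c, c), f(c, c, c)), ...
So the Herbrand universe is infinite.

infinite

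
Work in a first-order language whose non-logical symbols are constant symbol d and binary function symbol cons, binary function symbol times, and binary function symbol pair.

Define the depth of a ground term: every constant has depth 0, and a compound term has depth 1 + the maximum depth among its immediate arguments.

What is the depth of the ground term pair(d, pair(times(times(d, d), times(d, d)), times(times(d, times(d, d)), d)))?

depth(times(d, d)) = 1 + max(0, 0) = 1
depth(times(times(d, d), times(d, d))) = 1 + max(1, 1) = 2
depth(times(d, times(d, d))) = 1 + max(0, 1) = 2
depth(times(times(d, times(d, d)), d)) = 1 + max(2, 0) = 3
depth(pair(times(times(d, d), times(d, d)), times(times(d, times(d, d)), d))) = 1 + max(2, 3) = 4
depth(pair(d, pair(times(times(d, d), times(d, d)), times(times(d, times(d, d)), d)))) = 1 + max(0, 4) = 5

5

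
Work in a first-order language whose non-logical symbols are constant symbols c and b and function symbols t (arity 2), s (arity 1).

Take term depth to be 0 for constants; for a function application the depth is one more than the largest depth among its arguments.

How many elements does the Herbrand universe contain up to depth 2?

Let N_k count ground terms of depth at most k. Each non-constant term of depth ≤ k is some function symbol applied to depth-≤(k−1) arguments, giving N_k = 2 + N_{k-1}^2 + N_{k-1}.
N_0 = 2
N_1 = 2 + 2^2 + 2 = 8
N_2 = 2 + 8^2 + 8 = 74

74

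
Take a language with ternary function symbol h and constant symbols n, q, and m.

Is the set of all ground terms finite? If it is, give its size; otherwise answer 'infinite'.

The signature has at least one function symbol (h, arity 3) and at least one constant (n).
Iterating h gives infinitely many distinct ground terms: n, h(n, n, n), h(h(n, n, n), h(n, n, n), h(n, n, n)), ...
So the Herbrand universe is infinite.

infinite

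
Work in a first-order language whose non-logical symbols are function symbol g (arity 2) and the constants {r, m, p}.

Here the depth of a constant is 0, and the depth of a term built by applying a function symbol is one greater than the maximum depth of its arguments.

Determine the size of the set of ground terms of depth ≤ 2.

Write N_k for the number of ground terms of depth ≤ k. A term of depth ≤ k is either a constant or a function symbol applied to arguments of depth ≤ k−1, so N_k = 3 + N_{k-1}^2.
N_0 = 3
N_1 = 3 + 3^2 = 12
N_2 = 3 + 12^2 = 147

147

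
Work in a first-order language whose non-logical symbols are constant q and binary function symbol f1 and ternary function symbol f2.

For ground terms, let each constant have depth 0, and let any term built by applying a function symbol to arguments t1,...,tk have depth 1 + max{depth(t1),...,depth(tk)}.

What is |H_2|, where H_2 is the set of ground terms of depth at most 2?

37

Write N_k for the number of ground terms of depth ≤ k. A term of depth ≤ k is either a constant or a function symbol applied to arguments of depth ≤ k−1, so N_k = 1 + N_{k-1}^2 + N_{k-1}^3.
N_0 = 1
N_1 = 1 + 1^2 + 1^3 = 3
N_2 = 1 + 3^2 + 3^3 = 37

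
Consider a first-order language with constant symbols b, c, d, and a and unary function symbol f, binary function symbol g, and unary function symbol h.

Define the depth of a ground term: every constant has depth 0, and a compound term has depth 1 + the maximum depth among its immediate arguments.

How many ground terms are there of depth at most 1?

Let N_k = |{terms of depth ≤ k}|. Then N_0 = 4 and N_k = 4 + N_{k-1} + N_{k-1}^2 + N_{k-1} for k ≥ 1 (one summand per function symbol, arity giving the exponent).
N_0 = 4
N_1 = 4 + 4 + 4^2 + 4 = 28

28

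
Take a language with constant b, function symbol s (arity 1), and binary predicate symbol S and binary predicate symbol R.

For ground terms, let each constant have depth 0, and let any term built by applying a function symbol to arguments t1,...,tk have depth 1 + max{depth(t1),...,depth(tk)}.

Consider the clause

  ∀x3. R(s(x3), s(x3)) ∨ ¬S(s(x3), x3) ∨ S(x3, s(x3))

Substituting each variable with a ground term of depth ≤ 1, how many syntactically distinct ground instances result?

2

Ground terms of depth ≤ 1:
  Write N_k for the number of ground terms of depth ≤ k. A term of depth ≤ k is either a constant or a function symbol applied to arguments of depth ≤ k−1, so N_k = 1 + N_{k-1}.
  N_0 = 1
  N_1 = 1 + 1 = 2
  Explicitly: b, s(b).
So there are 2 ground terms available for substitution.
There is 1 variable to instantiate (x3),  occurring in at least one literal, so different choices give different ground instances.
Number of ground instances = 2.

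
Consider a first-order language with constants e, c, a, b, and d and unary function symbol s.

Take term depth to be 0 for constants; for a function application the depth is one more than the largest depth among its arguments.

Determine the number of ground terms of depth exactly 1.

5

Let N_k = |{terms of depth ≤ k}|. Then N_0 = 5 and N_k = 5 + N_{k-1} for k ≥ 1 (one summand per function symbol, arity giving the exponent).
N_0 = 5
N_1 = 5 + 5 = 10
Terms of depth exactly 1: N_1 − N_0 = 10 − 5 = 5.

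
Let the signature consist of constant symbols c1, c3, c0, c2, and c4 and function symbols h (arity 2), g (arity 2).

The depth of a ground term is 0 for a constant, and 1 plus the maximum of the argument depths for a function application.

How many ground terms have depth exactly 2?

6000

If N_k denotes the number of depth-≤k ground terms, the 5 constants give N_0 = 5, and each function symbol of arity r contributes N_{k-1}^r new terms at level k: N_k = 5 + N_{k-1}^2 + N_{k-1}^2.
N_0 = 5
N_1 = 5 + 5^2 + 5^2 = 55
N_2 = 5 + 55^2 + 55^2 = 6055
Terms of depth exactly 2: N_2 − N_1 = 6055 − 55 = 6000.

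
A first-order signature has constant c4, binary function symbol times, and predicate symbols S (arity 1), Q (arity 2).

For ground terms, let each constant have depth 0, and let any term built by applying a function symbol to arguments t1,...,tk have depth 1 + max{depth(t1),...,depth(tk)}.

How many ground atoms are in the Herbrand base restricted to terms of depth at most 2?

First count ground terms of depth ≤ 2.
Let N_k = |{terms of depth ≤ k}|. Then N_0 = 1 and N_k = 1 + N_{k-1}^2 for k ≥ 1 (one summand per function symbol, arity giving the exponent).
N_0 = 1
N_1 = 1 + 1^2 = 2
N_2 = 1 + 2^2 = 5
Explicitly: c4, times(c4, c4), times(c4, times(c4, c4)), times(times(c4, c4), c4), times(times(c4, c4), times(c4, c4)).
So |H| = 5.
Ground atoms are formed by filling each argument slot of a predicate with a term from H, so an r-ary predicate gives |H|^r atoms:
  S: 5;  Q: 5^2 = 25
Total ground atoms: 5 + 25 = 30.

30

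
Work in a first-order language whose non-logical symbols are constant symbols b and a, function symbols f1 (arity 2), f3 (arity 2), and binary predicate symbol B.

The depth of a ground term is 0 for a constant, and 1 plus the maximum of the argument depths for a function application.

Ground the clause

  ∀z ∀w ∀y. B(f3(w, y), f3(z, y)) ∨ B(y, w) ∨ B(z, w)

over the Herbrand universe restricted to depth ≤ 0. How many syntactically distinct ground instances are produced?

Ground terms of depth ≤ 0:
  If N_k denotes the number of depth-≤k ground terms, the 2 constants give N_0 = 2, and each function symbol of arity r contributes N_{k-1}^r new terms at level k: N_k = 2 + N_{k-1}^2 + N_{k-1}^2.
  N_0 = 2
  Explicitly: b, a.
So there are 2 ground terms available for substitution.
Each of z, w, y ranges independently over the available ground terms, and distinct assignments produce distinct instances.
Number of ground instances = 2^3 = 8.

8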